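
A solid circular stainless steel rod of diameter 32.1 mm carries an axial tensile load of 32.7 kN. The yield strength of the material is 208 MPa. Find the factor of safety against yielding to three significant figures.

n = 5.15

A = πd²/4 = 809.3 mm².
σ = F/A = 32700/809.3 = 40.41 MPa.
n = 208/40.41 = 5.148.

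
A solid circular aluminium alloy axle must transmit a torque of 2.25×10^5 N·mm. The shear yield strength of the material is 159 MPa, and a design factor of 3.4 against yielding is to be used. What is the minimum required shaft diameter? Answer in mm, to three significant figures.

Allowable shear stress τ_allow = 159/3.4 = 46.76 MPa.
For a solid shaft τ = 16T/(πd³), so d³ = 16T/(π τ_allow) = 16×225000/(π×46.76) = 24500 mm³.
d = (24500)^(1/3) = 29.05 mm.

d = 29.0 mm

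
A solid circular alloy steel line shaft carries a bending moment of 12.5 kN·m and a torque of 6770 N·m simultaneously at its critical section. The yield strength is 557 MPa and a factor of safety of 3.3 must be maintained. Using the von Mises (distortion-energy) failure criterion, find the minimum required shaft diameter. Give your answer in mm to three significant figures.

σ_allow = σ_y/n = 557/3.3 = 168.8 MPa.
For a solid shaft σ_b = 32M/(πd³) and τ = 16T/(πd³), so the von Mises stress is σ' = (16/πd³)·√(4M²+3T²).
√(4M²+3T²) = √(4×(1.250×10^7)² + 3×(6.770×10^6)²) = 2.761×10^7 N·mm.
d³ = 16×2.761×10^7/(π×168.8) = 833200 mm³.
d = 94.10 mm.

d = 94.1 mm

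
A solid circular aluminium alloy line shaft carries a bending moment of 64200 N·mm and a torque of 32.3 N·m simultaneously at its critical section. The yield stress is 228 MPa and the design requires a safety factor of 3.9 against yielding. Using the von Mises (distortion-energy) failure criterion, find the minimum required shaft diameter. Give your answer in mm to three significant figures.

d = 23.0 mm

σ_allow = σ_y/n = 228/3.9 = 58.46 MPa.
For a solid shaft σ_b = 32M/(πd³) and τ = 16T/(πd³), so the von Mises stress is σ' = (16/πd³)·√(4M²+3T²).
√(4M²+3T²) = √(4×(64200)² + 3×(32300)²) = 140100 N·mm.
d³ = 16×140100/(π×58.46) = 12200 mm³.
d = 23.02 mm.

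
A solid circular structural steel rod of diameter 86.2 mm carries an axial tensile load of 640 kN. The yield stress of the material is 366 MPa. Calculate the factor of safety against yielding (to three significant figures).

n = 3.34

A = πd²/4 = 5836 mm².
σ = F/A = 640000/5836 = 109.7 MPa.
n = 366/109.7 = 3.337.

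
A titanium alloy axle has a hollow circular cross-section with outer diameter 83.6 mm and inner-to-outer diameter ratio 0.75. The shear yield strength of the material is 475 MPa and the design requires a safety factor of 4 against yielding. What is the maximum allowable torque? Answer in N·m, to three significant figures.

τ_allow = 475/4 = 118.8 MPa.
For a hollow shaft T_allow = τ_allow·πd_o³(1−k⁴)/16 with 1−k⁴ = 0.6836, so πd_o³(1−k⁴)/16 = 78420 mm³.
T_allow = 118.8×78420 = 9.313×10^6 N·mm = 9313 N·m.

T_allow = 9310 N·m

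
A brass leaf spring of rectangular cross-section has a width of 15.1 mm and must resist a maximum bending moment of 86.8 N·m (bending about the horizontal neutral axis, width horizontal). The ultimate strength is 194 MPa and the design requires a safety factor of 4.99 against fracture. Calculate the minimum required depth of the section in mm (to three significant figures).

σ_allow = 194/4.99 = 38.88 MPa.
For a rectangular section σ = 6M/(bh²), so h² = 6M/(b σ_allow) = 6×86800/(15.1×38.88) = 887.1 mm².
h = 29.78 mm.

h = 29.8 mm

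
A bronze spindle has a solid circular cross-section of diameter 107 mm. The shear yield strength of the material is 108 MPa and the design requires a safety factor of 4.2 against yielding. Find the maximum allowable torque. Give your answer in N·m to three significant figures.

τ_allow = 108/4.2 = 25.71 MPa.
For a solid shaft T_allow = τ_allow·πd³/16; πd³/16 = π×107³/16 = 240500 mm³.
T_allow = 25.71×240500 = 6.185×10^6 N·mm = 6185 N·m.

T_allow = 6190 N·m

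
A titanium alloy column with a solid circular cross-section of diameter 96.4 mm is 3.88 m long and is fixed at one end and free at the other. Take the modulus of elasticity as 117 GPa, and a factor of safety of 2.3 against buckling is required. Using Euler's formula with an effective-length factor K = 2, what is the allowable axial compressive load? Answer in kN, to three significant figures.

I = πd⁴/64 = π×96.4⁴/64 = 4.239×10^6 mm⁴.
Effective length L_e = KL = 2×3.88 m = 7760 mm.
Euler critical load P_cr = π²EI/L_e² = π²×117000×4.239×10^6/7760² = 81290 N.
P_allow = P_cr/n = 81290/2.3 = 35340 N.

P_allow = 35.3 kN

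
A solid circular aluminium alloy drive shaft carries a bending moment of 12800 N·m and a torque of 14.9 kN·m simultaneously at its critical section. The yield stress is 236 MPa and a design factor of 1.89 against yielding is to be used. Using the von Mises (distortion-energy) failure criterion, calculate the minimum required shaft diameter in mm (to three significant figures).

σ_allow = σ_y/n = 236/1.89 = 124.9 MPa.
For a solid shaft σ_b = 32M/(πd³) and τ = 16T/(πd³), so the von Mises stress is σ' = (16/πd³)·√(4M²+3T²).
√(4M²+3T²) = √(4×(1.280×10^7)² + 3×(1.490×10^7)²) = 3.635×10^7 N·mm.
d³ = 16×3.635×10^7/(π×124.9) = 1.483×10^6 mm³.
d = 114.0 mm.

d = 114 mm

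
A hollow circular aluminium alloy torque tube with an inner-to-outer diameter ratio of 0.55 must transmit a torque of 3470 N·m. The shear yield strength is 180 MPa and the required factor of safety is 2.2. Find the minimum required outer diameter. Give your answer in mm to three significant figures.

d_o = 62.0 mm

τ_allow = 180/2.2 = 81.82 MPa.
For a hollow shaft τ = 16T/[πd_o³(1−k⁴)] with k = 0.55, so 1−k⁴ = 0.9085.
d_o³ = 16T/[π τ_allow (1−k⁴)] = 16×3470000/(π×81.82×0.9085) = 237800 mm³.
d_o = 61.95 mm.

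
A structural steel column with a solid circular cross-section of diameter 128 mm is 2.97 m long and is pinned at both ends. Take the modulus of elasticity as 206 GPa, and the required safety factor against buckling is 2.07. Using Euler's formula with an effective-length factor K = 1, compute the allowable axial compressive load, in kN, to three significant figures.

P_allow = 1470 kN

I = πd⁴/64 = π×128⁴/64 = 1.318×10^7 mm⁴.
Effective length L_e = KL = 1×2.97 m = 2970 mm.
Euler critical load P_cr = π²EI/L_e² = π²×206000×1.318×10^7/2970² = 3.037×10^6 N.
P_allow = P_cr/n = 3.037×10^6/2.07 = 1.467×10^6 N.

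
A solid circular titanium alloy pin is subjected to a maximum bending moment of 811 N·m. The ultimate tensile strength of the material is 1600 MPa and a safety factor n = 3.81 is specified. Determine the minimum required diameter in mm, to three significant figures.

d = 27.0 mm

σ_allow = 1600/3.81 = 419.9 MPa.
For a solid circular section σ = 32M/(πd³), so d³ = 32M/(π σ_allow) = 32×811000/(π×419.9) = 19670 mm³.
d = 26.99 mm.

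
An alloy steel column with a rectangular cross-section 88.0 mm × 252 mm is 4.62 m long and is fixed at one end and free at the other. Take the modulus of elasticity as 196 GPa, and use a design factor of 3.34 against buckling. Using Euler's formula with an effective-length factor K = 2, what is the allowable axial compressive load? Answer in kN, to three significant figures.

P_allow = 97.1 kN

Buckling occurs about the weak axis: I_min = h·b³/12 = 252×88.0³/12 = 1.431×10^7 mm⁴ (b = 88.0 mm is the smaller dimension).
Effective length L_e = KL = 2×4.62 m = 9240 mm.
Euler critical load P_cr = π²EI/L_e² = π²×196000×1.431×10^7/9240² = 324200 N.
P_allow = P_cr/n = 324200/3.34 = 97080 N.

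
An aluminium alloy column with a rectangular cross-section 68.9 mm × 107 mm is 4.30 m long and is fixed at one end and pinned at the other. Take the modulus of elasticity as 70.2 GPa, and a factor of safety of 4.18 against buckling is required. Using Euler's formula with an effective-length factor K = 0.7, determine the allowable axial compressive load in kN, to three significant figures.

P_allow = 53.4 kN

Buckling occurs about the weak axis: I_min = h·b³/12 = 107×68.9³/12 = 2.916×10^6 mm⁴ (b = 68.9 mm is the smaller dimension).
Effective length L_e = KL = 0.7×4.30 m = 3010 mm.
Euler critical load P_cr = π²EI/L_e² = π²×70200×2.916×10^6/3010² = 223000 N.
P_allow = P_cr/n = 223000/4.18 = 53360 N.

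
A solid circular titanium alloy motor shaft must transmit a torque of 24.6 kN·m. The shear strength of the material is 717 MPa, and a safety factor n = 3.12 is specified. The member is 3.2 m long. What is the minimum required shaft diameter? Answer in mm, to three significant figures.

d = 81.7 mm

Allowable shear stress τ_allow = 717/3.12 = 229.8 MPa.
For a solid shaft τ = 16T/(πd³), so d³ = 16T/(π τ_allow) = 16×2.4600×10^7/(π×229.8) = 545200 mm³.
d = (545200)^(1/3) = 81.69 mm.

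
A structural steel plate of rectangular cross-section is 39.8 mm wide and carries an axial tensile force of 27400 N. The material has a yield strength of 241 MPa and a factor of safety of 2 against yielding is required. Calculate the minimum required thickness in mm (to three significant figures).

σ_allow = 241/2 = 120.5 MPa.
Required area A = F/σ_allow = 27400/120.5 = 227.4 mm².
t = A/w = 227.4/39.8 = 5.713 mm.

t = 5.71 mm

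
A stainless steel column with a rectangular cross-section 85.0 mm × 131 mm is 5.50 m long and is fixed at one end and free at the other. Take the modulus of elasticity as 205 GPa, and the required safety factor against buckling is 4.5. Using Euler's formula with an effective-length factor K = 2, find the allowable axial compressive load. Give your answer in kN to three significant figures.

P_allow = 24.9 kN

Buckling occurs about the weak axis: I_min = h·b³/12 = 131×85.0³/12 = 6.704×10^6 mm⁴ (b = 85.0 mm is the smaller dimension).
Effective length L_e = KL = 2×5.50 m = 11000 mm.
Euler critical load P_cr = π²EI/L_e² = π²×205000×6.704×10^6/11000² = 112100 N.
P_allow = P_cr/n = 112100/4.5 = 24910 N.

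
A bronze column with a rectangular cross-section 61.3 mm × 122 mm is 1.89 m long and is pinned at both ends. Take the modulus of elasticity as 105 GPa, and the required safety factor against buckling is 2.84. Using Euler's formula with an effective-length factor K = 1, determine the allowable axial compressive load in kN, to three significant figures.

Buckling occurs about the weak axis: I_min = h·b³/12 = 122×61.3³/12 = 2.342×10^6 mm⁴ (b = 61.3 mm is the smaller dimension).
Effective length L_e = KL = 1×1.89 m = 1890 mm.
Euler critical load P_cr = π²EI/L_e² = π²×105000×2.342×10^6/1890² = 679400 N.
P_allow = P_cr/n = 679400/2.84 = 239200 N.

P_allow = 239 kN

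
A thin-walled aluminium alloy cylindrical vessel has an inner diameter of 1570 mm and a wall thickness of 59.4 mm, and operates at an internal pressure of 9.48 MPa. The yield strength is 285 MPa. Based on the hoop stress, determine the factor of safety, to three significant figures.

σ_h = pD/(2t) = 9.48×1570/(2×59.4) = 125.3 MPa.
n = 285/125.3 = 2.275.

n = 2.27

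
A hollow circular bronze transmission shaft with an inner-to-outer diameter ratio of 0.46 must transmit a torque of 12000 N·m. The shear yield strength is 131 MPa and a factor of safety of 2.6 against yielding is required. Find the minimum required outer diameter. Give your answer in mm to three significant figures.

d_o = 108 mm

τ_allow = 131/2.6 = 50.38 MPa.
For a hollow shaft τ = 16T/[πd_o³(1−k⁴)] with k = 0.46, so 1−k⁴ = 0.9552.
d_o³ = 16T/[π τ_allow (1−k⁴)] = 16×1.2000×10^7/(π×50.38×0.9552) = 1.270×10^6 mm³.
d_o = 108.3 mm.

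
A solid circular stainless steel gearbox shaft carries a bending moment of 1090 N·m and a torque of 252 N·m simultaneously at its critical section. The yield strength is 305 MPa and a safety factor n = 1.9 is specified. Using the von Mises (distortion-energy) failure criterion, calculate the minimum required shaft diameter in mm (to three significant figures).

d = 41.3 mm

σ_allow = σ_y/n = 305/1.9 = 160.5 MPa.
For a solid shaft σ_b = 32M/(πd³) and τ = 16T/(πd³), so the von Mises stress is σ' = (16/πd³)·√(4M²+3T²).
√(4M²+3T²) = √(4×(1.090×10^6)² + 3×(252000)²) = 2.223×10^6 N·mm.
d³ = 16×2.223×10^6/(π×160.5) = 70540 mm³.
d = 41.32 mm.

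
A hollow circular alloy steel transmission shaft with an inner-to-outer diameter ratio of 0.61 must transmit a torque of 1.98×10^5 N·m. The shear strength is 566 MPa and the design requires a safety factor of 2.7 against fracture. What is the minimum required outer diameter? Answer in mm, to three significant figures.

d_o = 177 mm

τ_allow = 566/2.7 = 209.6 MPa.
For a hollow shaft τ = 16T/[πd_o³(1−k⁴)] with k = 0.61, so 1−k⁴ = 0.8615.
d_o³ = 16T/[π τ_allow (1−k⁴)] = 16×1.9800×10^8/(π×209.6×0.8615) = 5.583×10^6 mm³.
d_o = 177.4 mm.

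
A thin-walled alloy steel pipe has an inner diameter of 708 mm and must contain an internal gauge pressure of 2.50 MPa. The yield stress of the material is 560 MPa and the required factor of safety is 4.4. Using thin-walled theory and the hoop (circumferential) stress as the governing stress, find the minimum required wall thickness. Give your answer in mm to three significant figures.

σ_allow = 560/4.4 = 127.3 MPa.
Hoop stress σ_h = pD/(2t), so t = pD/(2σ_allow) = 2.50×708/(2×127.3) = 6.954 mm.

t = 6.95 mm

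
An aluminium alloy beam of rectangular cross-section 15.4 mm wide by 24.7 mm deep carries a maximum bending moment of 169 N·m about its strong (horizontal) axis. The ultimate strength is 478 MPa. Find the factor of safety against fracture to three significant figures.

n = 4.43

Section modulus S = bh²/6 = 15.4×24.7²/6 = 1566 mm³.
σ = M/S = 169000/1566 = 107.9 MPa.
n = 478/107.9 = 4.429.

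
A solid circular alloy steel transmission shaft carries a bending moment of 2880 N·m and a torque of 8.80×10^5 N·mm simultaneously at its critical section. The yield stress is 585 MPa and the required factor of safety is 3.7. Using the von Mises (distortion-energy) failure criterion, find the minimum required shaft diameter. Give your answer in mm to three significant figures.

d = 57.7 mm

σ_allow = σ_y/n = 585/3.7 = 158.1 MPa.
For a solid shaft σ_b = 32M/(πd³) and τ = 16T/(πd³), so the von Mises stress is σ' = (16/πd³)·√(4M²+3T²).
√(4M²+3T²) = √(4×(2.880×10^6)² + 3×(880000)²) = 5.958×10^6 N·mm.
d³ = 16×5.958×10^6/(π×158.1) = 191900 mm³.
d = 57.68 mm.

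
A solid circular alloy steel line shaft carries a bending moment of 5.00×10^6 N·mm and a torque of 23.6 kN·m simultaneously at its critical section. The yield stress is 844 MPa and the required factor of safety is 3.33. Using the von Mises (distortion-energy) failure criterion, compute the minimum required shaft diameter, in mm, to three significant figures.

d = 94.6 mm

σ_allow = σ_y/n = 844/3.33 = 253.5 MPa.
For a solid shaft σ_b = 32M/(πd³) and τ = 16T/(πd³), so the von Mises stress is σ' = (16/πd³)·√(4M²+3T²).
√(4M²+3T²) = √(4×(5.000×10^6)² + 3×(2.360×10^7)²) = 4.208×10^7 N·mm.
d³ = 16×4.208×10^7/(π×253.5) = 845600 mm³.
d = 94.56 mm.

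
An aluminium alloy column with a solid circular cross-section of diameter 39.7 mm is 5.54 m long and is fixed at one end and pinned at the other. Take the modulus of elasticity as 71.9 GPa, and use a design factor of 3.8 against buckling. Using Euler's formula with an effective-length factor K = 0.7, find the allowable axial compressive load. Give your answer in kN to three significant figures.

P_allow = 1.51 kN

I = πd⁴/64 = π×39.7⁴/64 = 121900 mm⁴.
Effective length L_e = KL = 0.7×5.54 m = 3878 mm.
Euler critical load P_cr = π²EI/L_e² = π²×71900×121900/3878² = 5754 N.
P_allow = P_cr/n = 5754/3.8 = 1514 N.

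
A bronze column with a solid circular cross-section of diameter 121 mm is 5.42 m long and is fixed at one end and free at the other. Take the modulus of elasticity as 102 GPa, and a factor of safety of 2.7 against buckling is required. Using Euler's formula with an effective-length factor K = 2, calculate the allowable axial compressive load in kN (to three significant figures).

I = πd⁴/64 = π×121⁴/64 = 1.052×10^7 mm⁴.
Effective length L_e = KL = 2×5.42 m = 10840 mm.
Euler critical load P_cr = π²EI/L_e² = π²×102000×1.052×10^7/10840² = 90150 N.
P_allow = P_cr/n = 90150/2.7 = 33390 N.

P_allow = 33.4 kN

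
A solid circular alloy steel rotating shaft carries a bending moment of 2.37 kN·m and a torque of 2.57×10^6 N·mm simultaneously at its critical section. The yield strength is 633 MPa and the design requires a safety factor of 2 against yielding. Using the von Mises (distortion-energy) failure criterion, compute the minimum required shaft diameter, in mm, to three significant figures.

σ_allow = σ_y/n = 633/2 = 316.5 MPa.
For a solid shaft σ_b = 32M/(πd³) and τ = 16T/(πd³), so the von Mises stress is σ' = (16/πd³)·√(4M²+3T²).
√(4M²+3T²) = √(4×(2.370×10^6)² + 3×(2.570×10^6)²) = 6.502×10^6 N·mm.
d³ = 16×6.502×10^6/(π×316.5) = 104600 mm³.
d = 47.12 mm.

d = 47.1 mm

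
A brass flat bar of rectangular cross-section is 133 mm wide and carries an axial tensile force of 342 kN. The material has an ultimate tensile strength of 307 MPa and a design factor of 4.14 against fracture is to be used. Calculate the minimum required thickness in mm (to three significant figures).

t = 34.7 mm

σ_allow = 307/4.14 = 74.15 MPa.
Required area A = F/σ_allow = 342000/74.15 = 4612 mm².
t = A/w = 4612/133 = 34.68 mm.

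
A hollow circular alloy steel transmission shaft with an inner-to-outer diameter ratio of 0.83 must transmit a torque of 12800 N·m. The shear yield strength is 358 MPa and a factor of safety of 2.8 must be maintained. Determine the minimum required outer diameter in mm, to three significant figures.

d_o = 99.0 mm

τ_allow = 358/2.8 = 127.9 MPa.
For a hollow shaft τ = 16T/[πd_o³(1−k⁴)] with k = 0.83, so 1−k⁴ = 0.5254.
d_o³ = 16T/[π τ_allow (1−k⁴)] = 16×1.2800×10^7/(π×127.9×0.5254) = 970400 mm³.
d_o = 99.00 mm.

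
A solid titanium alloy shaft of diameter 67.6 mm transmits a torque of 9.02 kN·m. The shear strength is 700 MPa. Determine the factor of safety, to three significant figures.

τ = 16T/(πd³) = 16×9020000/(π×67.6³) = 148.7 MPa.
n = τ_limit/τ = 700/148.7 = 4.707.

n = 4.71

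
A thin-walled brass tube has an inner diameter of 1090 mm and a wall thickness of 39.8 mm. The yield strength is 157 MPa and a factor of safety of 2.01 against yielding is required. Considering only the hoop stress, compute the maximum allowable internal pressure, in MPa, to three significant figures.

p_allow = 5.70 MPa

σ_allow = 157/2.01 = 78.11 MPa.
σ_h = pD/(2t) → p_allow = 2σ_allow t/D = 2×78.11×39.8/1090 = 5.704 MPa.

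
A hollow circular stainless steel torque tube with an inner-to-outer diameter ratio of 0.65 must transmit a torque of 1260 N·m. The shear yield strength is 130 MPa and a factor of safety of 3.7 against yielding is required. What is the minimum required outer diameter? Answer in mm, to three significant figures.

τ_allow = 130/3.7 = 35.14 MPa.
For a hollow shaft τ = 16T/[πd_o³(1−k⁴)] with k = 0.65, so 1−k⁴ = 0.8215.
d_o³ = 16T/[π τ_allow (1−k⁴)] = 16×1260000/(π×35.14×0.8215) = 222300 mm³.
d_o = 60.58 mm.

d_o = 60.6 mm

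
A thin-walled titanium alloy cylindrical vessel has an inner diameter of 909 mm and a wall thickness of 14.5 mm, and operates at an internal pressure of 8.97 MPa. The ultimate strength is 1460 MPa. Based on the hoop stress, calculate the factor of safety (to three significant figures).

σ_h = pD/(2t) = 8.97×909/(2×14.5) = 281.2 MPa.
n = 1460/281.2 = 5.193.

n = 5.19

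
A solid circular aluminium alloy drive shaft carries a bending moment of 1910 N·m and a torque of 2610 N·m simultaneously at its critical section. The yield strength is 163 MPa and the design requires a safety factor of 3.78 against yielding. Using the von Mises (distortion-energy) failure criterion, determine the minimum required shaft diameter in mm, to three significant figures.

d = 88.7 mm

σ_allow = σ_y/n = 163/3.78 = 43.12 MPa.
For a solid shaft σ_b = 32M/(πd³) and τ = 16T/(πd³), so the von Mises stress is σ' = (16/πd³)·√(4M²+3T²).
√(4M²+3T²) = √(4×(1.910×10^6)² + 3×(2.610×10^6)²) = 5.919×10^6 N·mm.
d³ = 16×5.919×10^6/(π×43.12) = 699000 mm³.
d = 88.75 mm.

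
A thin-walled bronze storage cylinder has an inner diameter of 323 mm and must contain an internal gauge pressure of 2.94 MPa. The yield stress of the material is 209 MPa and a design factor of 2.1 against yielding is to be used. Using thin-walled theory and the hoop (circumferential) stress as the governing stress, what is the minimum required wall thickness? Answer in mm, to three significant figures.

t = 4.77 mm

σ_allow = 209/2.1 = 99.52 MPa.
Hoop stress σ_h = pD/(2t), so t = pD/(2σ_allow) = 2.94×323/(2×99.52) = 4.771 mm.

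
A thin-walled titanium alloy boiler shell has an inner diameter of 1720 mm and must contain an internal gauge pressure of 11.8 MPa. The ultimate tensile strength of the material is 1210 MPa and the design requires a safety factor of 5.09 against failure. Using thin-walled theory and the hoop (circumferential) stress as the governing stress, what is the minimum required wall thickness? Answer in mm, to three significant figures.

t = 42.7 mm

σ_allow = 1210/5.09 = 237.7 MPa.
Hoop stress σ_h = pD/(2t), so t = pD/(2σ_allow) = 11.8×1720/(2×237.7) = 42.69 mm.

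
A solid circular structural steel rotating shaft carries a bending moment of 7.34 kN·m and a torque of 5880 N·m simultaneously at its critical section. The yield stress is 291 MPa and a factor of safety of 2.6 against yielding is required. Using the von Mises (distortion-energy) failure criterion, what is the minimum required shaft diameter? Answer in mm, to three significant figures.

σ_allow = σ_y/n = 291/2.6 = 111.9 MPa.
For a solid shaft σ_b = 32M/(πd³) and τ = 16T/(πd³), so the von Mises stress is σ' = (16/πd³)·√(4M²+3T²).
√(4M²+3T²) = √(4×(7.340×10^6)² + 3×(5.880×10^6)²) = 1.787×10^7 N·mm.
d³ = 16×1.787×10^7/(π×111.9) = 813000 mm³.
d = 93.33 mm.

d = 93.3 mm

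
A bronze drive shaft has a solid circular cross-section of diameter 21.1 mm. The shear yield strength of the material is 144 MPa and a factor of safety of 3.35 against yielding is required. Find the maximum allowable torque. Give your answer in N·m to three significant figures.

τ_allow = 144/3.35 = 42.99 MPa.
For a solid shaft T_allow = τ_allow·πd³/16; πd³/16 = π×21.1³/16 = 1844 mm³.
T_allow = 42.99×1844 = 79290 N·mm = 79.29 N·m.

T_allow = 79.3 N·m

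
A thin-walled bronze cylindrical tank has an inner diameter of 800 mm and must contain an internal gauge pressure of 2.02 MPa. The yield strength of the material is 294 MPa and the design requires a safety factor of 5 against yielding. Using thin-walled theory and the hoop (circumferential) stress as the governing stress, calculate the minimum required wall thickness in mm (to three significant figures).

t = 13.7 mm

σ_allow = 294/5 = 58.80 MPa.
Hoop stress σ_h = pD/(2t), so t = pD/(2σ_allow) = 2.02×800/(2×58.80) = 13.74 mm.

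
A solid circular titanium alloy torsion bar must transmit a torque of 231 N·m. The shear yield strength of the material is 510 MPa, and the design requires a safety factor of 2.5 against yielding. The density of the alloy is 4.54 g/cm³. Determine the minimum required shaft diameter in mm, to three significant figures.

Allowable shear stress τ_allow = 510/2.5 = 204.0 MPa.
For a solid shaft τ = 16T/(πd³), so d³ = 16T/(π τ_allow) = 16×231000/(π×204.0) = 5767 mm³.
d = (5767)^(1/3) = 17.93 mm.

d = 17.9 mm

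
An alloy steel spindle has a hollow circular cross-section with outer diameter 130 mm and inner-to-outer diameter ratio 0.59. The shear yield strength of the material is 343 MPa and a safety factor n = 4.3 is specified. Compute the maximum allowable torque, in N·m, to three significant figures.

τ_allow = 343/4.3 = 79.77 MPa.
For a hollow shaft T_allow = τ_allow·πd_o³(1−k⁴)/16 with 1−k⁴ = 0.8788, so πd_o³(1−k⁴)/16 = 379100 mm³.
T_allow = 79.77×379100 = 3.024×10^7 N·mm = 30240 N·m.

T_allow = 30200 N·m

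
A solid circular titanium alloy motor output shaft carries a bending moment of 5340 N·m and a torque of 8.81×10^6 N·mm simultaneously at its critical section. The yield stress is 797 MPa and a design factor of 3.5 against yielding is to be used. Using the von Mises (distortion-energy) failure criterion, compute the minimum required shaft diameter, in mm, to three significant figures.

d = 74.7 mm

σ_allow = σ_y/n = 797/3.5 = 227.7 MPa.
For a solid shaft σ_b = 32M/(πd³) and τ = 16T/(πd³), so the von Mises stress is σ' = (16/πd³)·√(4M²+3T²).
√(4M²+3T²) = √(4×(5.340×10^6)² + 3×(8.810×10^6)²) = 1.863×10^7 N·mm.
d³ = 16×1.863×10^7/(π×227.7) = 416600 mm³.
d = 74.68 mm.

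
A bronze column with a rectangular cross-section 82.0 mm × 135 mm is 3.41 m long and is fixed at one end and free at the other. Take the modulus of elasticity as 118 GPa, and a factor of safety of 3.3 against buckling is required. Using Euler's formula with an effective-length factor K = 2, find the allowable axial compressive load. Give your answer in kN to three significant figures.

P_allow = 47.1 kN

Buckling occurs about the weak axis: I_min = h·b³/12 = 135×82.0³/12 = 6.203×10^6 mm⁴ (b = 82.0 mm is the smaller dimension).
Effective length L_e = KL = 2×3.41 m = 6820 mm.
Euler critical load P_cr = π²EI/L_e² = π²×118000×6.203×10^6/6820² = 155300 N.
P_allow = P_cr/n = 155300/3.3 = 47060 N.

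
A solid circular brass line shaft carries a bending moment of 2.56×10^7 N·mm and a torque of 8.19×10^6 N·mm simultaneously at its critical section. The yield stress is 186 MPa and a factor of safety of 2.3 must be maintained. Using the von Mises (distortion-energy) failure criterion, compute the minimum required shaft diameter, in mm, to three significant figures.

d = 150 mm

σ_allow = σ_y/n = 186/2.3 = 80.87 MPa.
For a solid shaft σ_b = 32M/(πd³) and τ = 16T/(πd³), so the von Mises stress is σ' = (16/πd³)·√(4M²+3T²).
√(4M²+3T²) = √(4×(2.560×10^7)² + 3×(8.190×10^6)²) = 5.313×10^7 N·mm.
d³ = 16×5.313×10^7/(π×80.87) = 3.346×10^6 mm³.
d = 149.6 mm.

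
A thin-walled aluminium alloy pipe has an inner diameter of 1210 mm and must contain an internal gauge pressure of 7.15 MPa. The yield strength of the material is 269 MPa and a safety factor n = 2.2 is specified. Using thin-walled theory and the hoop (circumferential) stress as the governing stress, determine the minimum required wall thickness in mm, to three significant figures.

t = 35.4 mm

σ_allow = 269/2.2 = 122.3 MPa.
Hoop stress σ_h = pD/(2t), so t = pD/(2σ_allow) = 7.15×1210/(2×122.3) = 35.38 mm.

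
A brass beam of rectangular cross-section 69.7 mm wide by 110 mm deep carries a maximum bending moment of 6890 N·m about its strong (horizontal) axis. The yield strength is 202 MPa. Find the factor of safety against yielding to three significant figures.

Section modulus S = bh²/6 = 69.7×110²/6 = 140600 mm³.
σ = M/S = 6890000/140600 = 49.02 MPa.
n = 202/49.02 = 4.121.

n = 4.12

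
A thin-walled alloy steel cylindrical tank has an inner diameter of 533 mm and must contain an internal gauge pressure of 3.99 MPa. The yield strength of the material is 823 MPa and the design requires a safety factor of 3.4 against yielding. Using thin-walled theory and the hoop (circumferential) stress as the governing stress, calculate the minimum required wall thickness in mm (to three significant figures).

σ_allow = 823/3.4 = 242.1 MPa.
Hoop stress σ_h = pD/(2t), so t = pD/(2σ_allow) = 3.99×533/(2×242.1) = 4.393 mm.

t = 4.39 mm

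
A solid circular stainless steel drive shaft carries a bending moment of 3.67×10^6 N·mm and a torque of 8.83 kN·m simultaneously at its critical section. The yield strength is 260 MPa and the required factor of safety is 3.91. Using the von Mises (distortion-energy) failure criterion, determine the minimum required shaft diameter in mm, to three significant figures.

d = 109 mm

σ_allow = σ_y/n = 260/3.91 = 66.50 MPa.
For a solid shaft σ_b = 32M/(πd³) and τ = 16T/(πd³), so the von Mises stress is σ' = (16/πd³)·√(4M²+3T²).
√(4M²+3T²) = √(4×(3.670×10^6)² + 3×(8.830×10^6)²) = 1.696×10^7 N·mm.
d³ = 16×1.696×10^7/(π×66.50) = 1.299×10^6 mm³.
d = 109.1 mm.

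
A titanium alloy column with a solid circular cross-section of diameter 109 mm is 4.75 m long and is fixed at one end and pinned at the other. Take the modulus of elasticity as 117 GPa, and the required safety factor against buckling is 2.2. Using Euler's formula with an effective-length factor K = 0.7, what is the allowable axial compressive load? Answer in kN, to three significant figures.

I = πd⁴/64 = π×109⁴/64 = 6.929×10^6 mm⁴.
Effective length L_e = KL = 0.7×4.75 m = 3325 mm.
Euler critical load P_cr = π²EI/L_e² = π²×117000×6.929×10^6/3325² = 723700 N.
P_allow = P_cr/n = 723700/2.2 = 329000 N.

P_allow = 329 kN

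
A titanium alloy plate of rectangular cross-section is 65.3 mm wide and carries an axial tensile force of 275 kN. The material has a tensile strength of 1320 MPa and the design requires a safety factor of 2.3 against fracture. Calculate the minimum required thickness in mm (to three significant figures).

σ_allow = 1320/2.3 = 573.9 MPa.
Required area A = F/σ_allow = 275000/573.9 = 479.2 mm².
t = A/w = 479.2/65.3 = 7.338 mm.

t = 7.34 mm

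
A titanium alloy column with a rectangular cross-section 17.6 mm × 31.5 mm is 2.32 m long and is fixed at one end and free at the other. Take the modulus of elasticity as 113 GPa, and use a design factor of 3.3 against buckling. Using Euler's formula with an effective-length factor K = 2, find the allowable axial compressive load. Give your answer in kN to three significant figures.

P_allow = 0.225 kN

Buckling occurs about the weak axis: I_min = h·b³/12 = 31.5×17.6³/12 = 14310 mm⁴ (b = 17.6 mm is the smaller dimension).
Effective length L_e = KL = 2×2.32 m = 4640 mm.
Euler critical load P_cr = π²EI/L_e² = π²×113000×14310/4640² = 741.3 N.
P_allow = P_cr/n = 741.3/3.3 = 224.6 N.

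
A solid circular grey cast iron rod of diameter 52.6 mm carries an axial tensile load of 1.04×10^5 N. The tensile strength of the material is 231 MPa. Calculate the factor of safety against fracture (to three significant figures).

A = πd²/4 = 2173 mm².
σ = F/A = 104000/2173 = 47.86 MPa.
n = 231/47.86 = 4.827.

n = 4.83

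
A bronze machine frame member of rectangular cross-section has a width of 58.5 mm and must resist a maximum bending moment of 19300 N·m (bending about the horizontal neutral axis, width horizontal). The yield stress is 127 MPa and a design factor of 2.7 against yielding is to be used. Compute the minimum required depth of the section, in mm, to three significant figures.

h = 205 mm

σ_allow = 127/2.7 = 47.04 MPa.
For a rectangular section σ = 6M/(bh²), so h² = 6M/(b σ_allow) = 6×1.9300×10^7/(58.5×47.04) = 42080 mm².
h = 205.1 mm.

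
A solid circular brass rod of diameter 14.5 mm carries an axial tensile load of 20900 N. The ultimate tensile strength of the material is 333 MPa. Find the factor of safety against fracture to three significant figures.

A = πd²/4 = 165.1 mm².
σ = F/A = 20900/165.1 = 126.6 MPa.
n = 333/126.6 = 2.631.

n = 2.63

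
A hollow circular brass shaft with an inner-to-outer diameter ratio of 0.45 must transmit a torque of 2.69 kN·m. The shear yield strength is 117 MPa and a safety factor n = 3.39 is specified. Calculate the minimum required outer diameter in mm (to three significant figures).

d_o = 74.5 mm

τ_allow = 117/3.39 = 34.51 MPa.
For a hollow shaft τ = 16T/[πd_o³(1−k⁴)] with k = 0.45, so 1−k⁴ = 0.9590.
d_o³ = 16T/[π τ_allow (1−k⁴)] = 16×2690000/(π×34.51×0.9590) = 413900 mm³.
d_o = 74.53 mm.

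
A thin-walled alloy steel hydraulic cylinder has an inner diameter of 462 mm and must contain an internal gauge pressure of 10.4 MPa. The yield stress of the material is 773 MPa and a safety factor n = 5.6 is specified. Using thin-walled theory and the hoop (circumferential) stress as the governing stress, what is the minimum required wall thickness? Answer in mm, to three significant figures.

σ_allow = 773/5.6 = 138.0 MPa.
Hoop stress σ_h = pD/(2t), so t = pD/(2σ_allow) = 10.4×462/(2×138.0) = 17.40 mm.

t = 17.4 mm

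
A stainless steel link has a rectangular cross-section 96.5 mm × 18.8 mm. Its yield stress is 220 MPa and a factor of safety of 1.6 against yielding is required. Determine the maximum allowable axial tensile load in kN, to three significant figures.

σ_allow = 220/1.6 = 137.5 MPa.
A = 96.5×18.8 = 1814 mm².
F_allow = σ_allow × A = 137.5×1814 = 249500 N.

F_allow = 249 kN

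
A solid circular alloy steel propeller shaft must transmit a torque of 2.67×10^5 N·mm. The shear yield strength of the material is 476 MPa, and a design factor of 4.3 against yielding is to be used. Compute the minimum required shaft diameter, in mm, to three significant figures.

Allowable shear stress τ_allow = 476/4.3 = 110.7 MPa.
For a solid shaft τ = 16T/(πd³), so d³ = 16T/(π τ_allow) = 16×267000/(π×110.7) = 12280 mm³.
d = (12280)^(1/3) = 23.07 mm.

d = 23.1 mm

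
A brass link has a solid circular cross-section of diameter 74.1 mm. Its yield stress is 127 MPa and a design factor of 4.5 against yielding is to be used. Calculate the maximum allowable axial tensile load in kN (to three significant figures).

σ_allow = 127/4.5 = 28.22 MPa.
A = πd²/4 = π×74.1²/4 = 4312 mm².
F_allow = σ_allow × A = 28.22×4312 = 121700 N.

F_allow = 122 kN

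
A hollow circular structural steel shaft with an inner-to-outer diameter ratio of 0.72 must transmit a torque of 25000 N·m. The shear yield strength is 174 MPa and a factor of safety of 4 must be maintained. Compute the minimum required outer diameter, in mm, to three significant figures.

d_o = 159 mm

τ_allow = 174/4 = 43.50 MPa.
For a hollow shaft τ = 16T/[πd_o³(1−k⁴)] with k = 0.72, so 1−k⁴ = 0.7313.
d_o³ = 16T/[π τ_allow (1−k⁴)] = 16×2.5000×10^7/(π×43.50×0.7313) = 4.003×10^6 mm³.
d_o = 158.8 mm.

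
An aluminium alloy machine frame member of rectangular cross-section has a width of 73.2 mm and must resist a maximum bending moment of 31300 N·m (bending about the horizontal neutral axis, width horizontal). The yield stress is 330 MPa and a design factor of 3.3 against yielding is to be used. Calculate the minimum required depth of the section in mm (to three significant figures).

h = 160 mm

σ_allow = 330/3.3 = 100.0 MPa.
For a rectangular section σ = 6M/(bh²), so h² = 6M/(b σ_allow) = 6×3.1300×10^7/(73.2×100.0) = 25660 mm².
h = 160.2 mm.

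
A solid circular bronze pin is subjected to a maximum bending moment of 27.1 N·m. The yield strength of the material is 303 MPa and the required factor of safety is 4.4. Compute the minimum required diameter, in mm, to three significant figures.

σ_allow = 303/4.4 = 68.86 MPa.
For a solid circular section σ = 32M/(πd³), so d³ = 32M/(π σ_allow) = 32×27100/(π×68.86) = 4008 mm³.
d = 15.89 mm.

d = 15.9 mm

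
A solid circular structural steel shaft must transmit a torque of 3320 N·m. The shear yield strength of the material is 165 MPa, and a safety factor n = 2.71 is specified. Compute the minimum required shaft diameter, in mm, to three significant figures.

Allowable shear stress τ_allow = 165/2.71 = 60.89 MPa.
For a solid shaft τ = 16T/(πd³), so d³ = 16T/(π τ_allow) = 16×3320000/(π×60.89) = 277700 mm³.
d = (277700)^(1/3) = 65.24 mm.

d = 65.2 mm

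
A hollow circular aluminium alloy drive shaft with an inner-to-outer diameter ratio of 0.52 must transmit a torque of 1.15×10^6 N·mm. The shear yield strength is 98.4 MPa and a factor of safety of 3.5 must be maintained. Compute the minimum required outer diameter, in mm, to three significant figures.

τ_allow = 98.4/3.5 = 28.11 MPa.
For a hollow shaft τ = 16T/[πd_o³(1−k⁴)] with k = 0.52, so 1−k⁴ = 0.9269.
d_o³ = 16T/[π τ_allow (1−k⁴)] = 16×1150000/(π×28.11×0.9269) = 224800 mm³.
d_o = 60.80 mm.

d_o = 60.8 mm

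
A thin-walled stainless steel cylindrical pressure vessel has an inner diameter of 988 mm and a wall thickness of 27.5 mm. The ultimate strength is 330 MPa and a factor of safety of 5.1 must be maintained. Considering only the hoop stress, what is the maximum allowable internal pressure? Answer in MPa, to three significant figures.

p_allow = 3.60 MPa

σ_allow = 330/5.1 = 64.71 MPa.
σ_h = pD/(2t) → p_allow = 2σ_allow t/D = 2×64.71×27.5/988 = 3.602 MPa.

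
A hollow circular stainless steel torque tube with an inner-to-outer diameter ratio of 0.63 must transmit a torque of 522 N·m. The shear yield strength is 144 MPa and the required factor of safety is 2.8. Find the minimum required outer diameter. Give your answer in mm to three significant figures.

d_o = 39.4 mm

τ_allow = 144/2.8 = 51.43 MPa.
For a hollow shaft τ = 16T/[πd_o³(1−k⁴)] with k = 0.63, so 1−k⁴ = 0.8425.
d_o³ = 16T/[π τ_allow (1−k⁴)] = 16×522000/(π×51.43×0.8425) = 61360 mm³.
d_o = 39.44 mm.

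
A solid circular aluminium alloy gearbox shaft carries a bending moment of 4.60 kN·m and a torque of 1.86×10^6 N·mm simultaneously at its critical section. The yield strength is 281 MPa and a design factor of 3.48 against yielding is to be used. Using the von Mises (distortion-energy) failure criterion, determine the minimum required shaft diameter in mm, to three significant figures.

σ_allow = σ_y/n = 281/3.48 = 80.75 MPa.
For a solid shaft σ_b = 32M/(πd³) and τ = 16T/(πd³), so the von Mises stress is σ' = (16/πd³)·√(4M²+3T²).
√(4M²+3T²) = √(4×(4.600×10^6)² + 3×(1.860×10^6)²) = 9.748×10^6 N·mm.
d³ = 16×9.748×10^6/(π×80.75) = 614800 mm³.
d = 85.03 mm.

d = 85.0 mm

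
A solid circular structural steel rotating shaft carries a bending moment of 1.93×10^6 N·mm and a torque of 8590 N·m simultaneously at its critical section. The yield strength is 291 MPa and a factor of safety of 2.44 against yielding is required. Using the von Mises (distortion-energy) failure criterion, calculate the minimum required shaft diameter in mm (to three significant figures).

σ_allow = σ_y/n = 291/2.44 = 119.3 MPa.
For a solid shaft σ_b = 32M/(πd³) and τ = 16T/(πd³), so the von Mises stress is σ' = (16/πd³)·√(4M²+3T²).
√(4M²+3T²) = √(4×(1.930×10^6)² + 3×(8.590×10^6)²) = 1.537×10^7 N·mm.
d³ = 16×1.537×10^7/(π×119.3) = 656400 mm³.
d = 86.91 mm.

d = 86.9 mm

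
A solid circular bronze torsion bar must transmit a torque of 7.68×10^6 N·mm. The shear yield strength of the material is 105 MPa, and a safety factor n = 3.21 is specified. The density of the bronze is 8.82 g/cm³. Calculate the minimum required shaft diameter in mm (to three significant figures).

d = 106 mm

Allowable shear stress τ_allow = 105/3.21 = 32.71 MPa.
For a solid shaft τ = 16T/(πd³), so d³ = 16T/(π τ_allow) = 16×7680000/(π×32.71) = 1.196×10^6 mm³.
d = (1.196×10^6)^(1/3) = 106.1 mm.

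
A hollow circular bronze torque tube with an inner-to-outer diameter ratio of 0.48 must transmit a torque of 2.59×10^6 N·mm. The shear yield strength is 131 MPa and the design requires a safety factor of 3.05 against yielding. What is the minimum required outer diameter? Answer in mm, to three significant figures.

d_o = 68.7 mm

τ_allow = 131/3.05 = 42.95 MPa.
For a hollow shaft τ = 16T/[πd_o³(1−k⁴)] with k = 0.48, so 1−k⁴ = 0.9469.
d_o³ = 16T/[π τ_allow (1−k⁴)] = 16×2590000/(π×42.95×0.9469) = 324300 mm³.
d_o = 68.71 mm.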